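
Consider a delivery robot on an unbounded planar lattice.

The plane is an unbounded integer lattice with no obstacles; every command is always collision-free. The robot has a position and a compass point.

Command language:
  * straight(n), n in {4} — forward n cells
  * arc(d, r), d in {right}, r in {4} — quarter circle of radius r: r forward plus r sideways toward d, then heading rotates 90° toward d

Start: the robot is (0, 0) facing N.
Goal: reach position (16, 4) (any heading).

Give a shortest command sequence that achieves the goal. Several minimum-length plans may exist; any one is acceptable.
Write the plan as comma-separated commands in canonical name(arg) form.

t0: (0, 0) facing N
[1] after arc(right, 4): (4, 4) facing E
[2] after straight(4): (8, 4) facing E
[3] after straight(4): (12, 4) facing E
[4] after straight(4): (16, 4) facing E
shorter routes all fall short; 4 is best.

arc(right, 4), straight(4), straight(4), straight(4)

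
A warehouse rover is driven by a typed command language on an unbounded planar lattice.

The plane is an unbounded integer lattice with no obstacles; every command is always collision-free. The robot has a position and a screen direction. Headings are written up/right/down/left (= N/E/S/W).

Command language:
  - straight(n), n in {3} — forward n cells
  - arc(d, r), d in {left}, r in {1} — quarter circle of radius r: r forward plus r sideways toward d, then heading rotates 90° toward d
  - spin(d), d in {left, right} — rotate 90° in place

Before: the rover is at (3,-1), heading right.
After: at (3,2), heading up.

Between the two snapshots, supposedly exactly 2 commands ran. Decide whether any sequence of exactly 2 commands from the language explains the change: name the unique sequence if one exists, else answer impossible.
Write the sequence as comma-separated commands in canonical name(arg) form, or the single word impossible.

key: cell and facing (now N) both changed — the 2 commands mix motion and turning
start: at (3,-1), heading right
step 1 (spin(left)): at (3,-1), heading up
step 2 (straight(3)): at (3,2), heading up
no rival 2-sequence matches.

spin(left), straight(3)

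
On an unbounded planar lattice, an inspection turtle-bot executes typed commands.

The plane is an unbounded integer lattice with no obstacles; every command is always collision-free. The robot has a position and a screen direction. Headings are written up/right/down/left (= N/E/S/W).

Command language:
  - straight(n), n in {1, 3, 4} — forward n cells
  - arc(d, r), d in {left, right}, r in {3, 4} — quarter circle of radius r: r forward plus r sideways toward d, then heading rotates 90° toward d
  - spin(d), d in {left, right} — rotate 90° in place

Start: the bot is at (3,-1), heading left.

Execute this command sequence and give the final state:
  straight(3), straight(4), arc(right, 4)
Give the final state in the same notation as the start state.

begin: at (3,-1), heading left
step 1 (straight(3)): at (0,-1), heading left
step 2 (straight(4)): at (-4,-1), heading left
step 3 (arc(right, 4)): at (-8,3), heading up

at (-8,3), heading up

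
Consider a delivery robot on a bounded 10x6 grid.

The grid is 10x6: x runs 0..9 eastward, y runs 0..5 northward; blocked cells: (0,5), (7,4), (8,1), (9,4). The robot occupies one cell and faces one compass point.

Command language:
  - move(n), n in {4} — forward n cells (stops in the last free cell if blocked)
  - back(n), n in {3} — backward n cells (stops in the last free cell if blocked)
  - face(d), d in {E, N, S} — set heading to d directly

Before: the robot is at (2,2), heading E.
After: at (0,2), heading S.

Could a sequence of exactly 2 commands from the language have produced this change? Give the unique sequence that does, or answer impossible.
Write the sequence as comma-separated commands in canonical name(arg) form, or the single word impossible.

key: cell and facing (now S) both changed — the 2 commands mix motion and turning
from: at (2,2), heading E
[1] after back(3): at (0,2), heading E
[2] after face(S): at (0,2), heading S
no other 2-command option fits: unique.

back(3), face(S)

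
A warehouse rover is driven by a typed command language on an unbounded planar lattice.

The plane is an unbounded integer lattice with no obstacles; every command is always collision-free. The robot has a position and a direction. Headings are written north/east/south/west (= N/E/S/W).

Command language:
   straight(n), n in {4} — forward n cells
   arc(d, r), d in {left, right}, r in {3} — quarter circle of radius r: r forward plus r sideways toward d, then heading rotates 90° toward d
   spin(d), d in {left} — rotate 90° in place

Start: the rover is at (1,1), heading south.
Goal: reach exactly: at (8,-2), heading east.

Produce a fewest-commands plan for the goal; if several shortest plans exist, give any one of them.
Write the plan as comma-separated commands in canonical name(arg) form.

begin: at (1,1), heading south
t=1 arc(left, 3) ⇒ at (4,-2), heading east
t=2 straight(4) ⇒ at (8,-2), heading east
shorter routes all fall short; 2 is best.

arc(left, 3), straight(4)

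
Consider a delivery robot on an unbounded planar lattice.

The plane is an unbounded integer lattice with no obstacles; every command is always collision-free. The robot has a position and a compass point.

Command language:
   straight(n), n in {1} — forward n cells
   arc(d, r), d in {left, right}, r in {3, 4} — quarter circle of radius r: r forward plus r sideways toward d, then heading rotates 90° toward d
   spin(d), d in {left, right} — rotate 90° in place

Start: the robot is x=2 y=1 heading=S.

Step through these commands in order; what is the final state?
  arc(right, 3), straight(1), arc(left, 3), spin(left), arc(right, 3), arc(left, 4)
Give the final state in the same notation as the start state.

start: x=2 y=1 heading=S
[1] after arc(right, 3): x=-1 y=-2 heading=W
[2] after straight(1): x=-2 y=-2 heading=W
[3] after arc(left, 3): x=-5 y=-5 heading=S
[4] after spin(left): x=-5 y=-5 heading=E
[5] after arc(right, 3): x=-2 y=-8 heading=S
[6] after arc(left, 4): x=2 y=-12 heading=E

x=2 y=-12 heading=E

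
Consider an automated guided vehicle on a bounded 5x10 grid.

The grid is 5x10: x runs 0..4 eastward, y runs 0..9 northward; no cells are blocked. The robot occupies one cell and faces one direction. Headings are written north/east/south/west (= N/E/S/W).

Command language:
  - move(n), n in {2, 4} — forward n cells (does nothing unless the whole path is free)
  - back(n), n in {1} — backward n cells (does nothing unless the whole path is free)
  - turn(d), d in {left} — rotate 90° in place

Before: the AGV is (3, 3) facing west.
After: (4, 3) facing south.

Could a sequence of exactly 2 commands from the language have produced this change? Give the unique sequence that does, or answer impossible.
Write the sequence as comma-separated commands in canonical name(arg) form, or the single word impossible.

key: running turn(left) before back(1) would end elsewhere — order is forced
initial: (3, 3) facing west
t=1 back(1) ⇒ (4, 3) facing west
t=2 turn(left) ⇒ (4, 3) facing south
uniquely the one of 16 2-step routes that fits.

back(1), turn(left)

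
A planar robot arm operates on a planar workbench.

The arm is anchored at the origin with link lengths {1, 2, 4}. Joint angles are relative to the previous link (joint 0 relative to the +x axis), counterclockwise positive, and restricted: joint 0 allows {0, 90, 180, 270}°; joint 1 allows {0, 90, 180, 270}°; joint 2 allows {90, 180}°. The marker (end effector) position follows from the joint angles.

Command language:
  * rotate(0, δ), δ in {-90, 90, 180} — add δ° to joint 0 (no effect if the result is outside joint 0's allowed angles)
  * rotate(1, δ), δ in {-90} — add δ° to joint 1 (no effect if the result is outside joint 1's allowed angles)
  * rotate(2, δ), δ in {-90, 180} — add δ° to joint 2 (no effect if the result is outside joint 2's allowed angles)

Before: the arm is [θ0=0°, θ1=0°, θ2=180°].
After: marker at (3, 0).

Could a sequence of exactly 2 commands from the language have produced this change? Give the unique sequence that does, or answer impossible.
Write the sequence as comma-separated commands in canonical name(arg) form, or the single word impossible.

rotate(1, -90), rotate(1, -90)

begin: [θ0=0°, θ1=0°, θ2=180°]
[1] after rotate(1, -90): [θ0=0°, θ1=270°, θ2=180°]
[2] after rotate(1, -90): [θ0=0°, θ1=180°, θ2=180°]
uniquely the one of 36 2-step routes that fits.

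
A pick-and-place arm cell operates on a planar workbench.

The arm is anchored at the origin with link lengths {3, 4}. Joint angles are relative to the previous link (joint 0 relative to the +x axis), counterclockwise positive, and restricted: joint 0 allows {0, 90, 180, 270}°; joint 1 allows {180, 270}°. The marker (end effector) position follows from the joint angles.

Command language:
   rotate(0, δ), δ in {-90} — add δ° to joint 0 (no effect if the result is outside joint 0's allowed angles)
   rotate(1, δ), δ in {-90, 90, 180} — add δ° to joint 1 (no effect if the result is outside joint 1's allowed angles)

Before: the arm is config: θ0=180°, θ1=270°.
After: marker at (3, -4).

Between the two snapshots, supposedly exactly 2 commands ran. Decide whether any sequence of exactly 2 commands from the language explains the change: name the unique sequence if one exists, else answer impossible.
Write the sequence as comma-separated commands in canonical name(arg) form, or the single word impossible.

start: config: θ0=180°, θ1=270°
step 1 (rotate(0, -90)): config: θ0=90°, θ1=270°
step 2 (rotate(0, -90)): config: θ0=0°, θ1=270°
all 16 alternatives checked — unique.

rotate(0, -90), rotate(0, -90)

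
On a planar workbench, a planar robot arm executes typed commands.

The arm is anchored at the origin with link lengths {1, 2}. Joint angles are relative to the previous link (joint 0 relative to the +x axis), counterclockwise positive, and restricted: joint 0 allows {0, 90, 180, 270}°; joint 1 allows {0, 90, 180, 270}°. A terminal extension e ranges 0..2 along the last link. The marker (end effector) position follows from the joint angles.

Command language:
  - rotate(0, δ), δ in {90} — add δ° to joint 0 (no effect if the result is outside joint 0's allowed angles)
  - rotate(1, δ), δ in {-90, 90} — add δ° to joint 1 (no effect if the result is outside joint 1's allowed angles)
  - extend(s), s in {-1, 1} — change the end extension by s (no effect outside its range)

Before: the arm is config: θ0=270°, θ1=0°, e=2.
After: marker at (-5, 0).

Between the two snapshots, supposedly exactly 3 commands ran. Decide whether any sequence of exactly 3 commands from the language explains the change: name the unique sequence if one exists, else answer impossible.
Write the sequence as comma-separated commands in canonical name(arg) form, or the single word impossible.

rotate(0, 90), rotate(0, 90), rotate(0, 90)

from: config: θ0=270°, θ1=0°, e=2
[1] after rotate(0, 90): config: θ0=0°, θ1=0°, e=2
[2] after rotate(0, 90): config: θ0=90°, θ1=0°, e=2
[3] after rotate(0, 90): config: θ0=180°, θ1=0°, e=2
uniquely the one of 125 3-step routes that fits.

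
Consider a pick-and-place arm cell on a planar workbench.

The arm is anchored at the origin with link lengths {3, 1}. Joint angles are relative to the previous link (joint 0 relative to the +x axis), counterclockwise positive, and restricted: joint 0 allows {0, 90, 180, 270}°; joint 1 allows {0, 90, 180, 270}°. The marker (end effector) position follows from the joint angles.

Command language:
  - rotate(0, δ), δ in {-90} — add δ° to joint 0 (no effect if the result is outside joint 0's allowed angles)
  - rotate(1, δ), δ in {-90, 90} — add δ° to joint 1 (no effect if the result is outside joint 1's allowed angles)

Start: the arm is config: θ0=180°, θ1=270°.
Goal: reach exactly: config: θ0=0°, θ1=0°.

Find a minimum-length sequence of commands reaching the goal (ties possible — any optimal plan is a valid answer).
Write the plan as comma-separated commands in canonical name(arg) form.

rotate(0, -90), rotate(0, -90), rotate(1, 90)

from: config: θ0=180°, θ1=270°
step 1 (rotate(0, -90)): config: θ0=90°, θ1=270°
step 2 (rotate(0, -90)): config: θ0=0°, θ1=270°
step 3 (rotate(1, 90)): config: θ0=0°, θ1=0°
shorter routes all fall short; 3 is best.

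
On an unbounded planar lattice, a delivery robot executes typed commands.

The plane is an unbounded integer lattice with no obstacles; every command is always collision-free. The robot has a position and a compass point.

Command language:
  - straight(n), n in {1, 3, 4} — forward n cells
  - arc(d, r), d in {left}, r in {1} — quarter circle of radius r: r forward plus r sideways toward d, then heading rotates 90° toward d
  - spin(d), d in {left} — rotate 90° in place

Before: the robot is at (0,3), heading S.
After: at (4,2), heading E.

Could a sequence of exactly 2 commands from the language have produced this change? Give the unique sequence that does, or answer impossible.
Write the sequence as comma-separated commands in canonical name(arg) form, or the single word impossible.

key: order matters: swapping arc(left, 1) and straight(3) lands elsewhere
start: at (0,3), heading S
t=1 arc(left, 1) ⇒ at (1,2), heading E
t=2 straight(3) ⇒ at (4,2), heading E
no other 2-command option fits: unique.

arc(left, 1), straight(3)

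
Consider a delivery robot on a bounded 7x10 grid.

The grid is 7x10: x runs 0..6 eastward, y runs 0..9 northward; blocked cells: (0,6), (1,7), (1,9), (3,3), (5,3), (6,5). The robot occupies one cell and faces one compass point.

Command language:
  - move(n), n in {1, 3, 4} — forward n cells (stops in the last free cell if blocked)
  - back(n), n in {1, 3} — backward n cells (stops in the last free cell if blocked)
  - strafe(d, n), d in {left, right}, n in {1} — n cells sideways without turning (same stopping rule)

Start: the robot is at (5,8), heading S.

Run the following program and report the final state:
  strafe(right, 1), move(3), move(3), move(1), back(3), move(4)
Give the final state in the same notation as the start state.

at (4,0), heading S

begin: at (5,8), heading S
t=1 strafe(right, 1) ⇒ at (4,8), heading S
t=2 move(3) ⇒ at (4,5), heading S
t=3 move(3) ⇒ at (4,2), heading S
t=4 move(1) ⇒ at (4,1), heading S
t=5 back(3) ⇒ at (4,4), heading S
t=6 move(4) ⇒ at (4,0), heading S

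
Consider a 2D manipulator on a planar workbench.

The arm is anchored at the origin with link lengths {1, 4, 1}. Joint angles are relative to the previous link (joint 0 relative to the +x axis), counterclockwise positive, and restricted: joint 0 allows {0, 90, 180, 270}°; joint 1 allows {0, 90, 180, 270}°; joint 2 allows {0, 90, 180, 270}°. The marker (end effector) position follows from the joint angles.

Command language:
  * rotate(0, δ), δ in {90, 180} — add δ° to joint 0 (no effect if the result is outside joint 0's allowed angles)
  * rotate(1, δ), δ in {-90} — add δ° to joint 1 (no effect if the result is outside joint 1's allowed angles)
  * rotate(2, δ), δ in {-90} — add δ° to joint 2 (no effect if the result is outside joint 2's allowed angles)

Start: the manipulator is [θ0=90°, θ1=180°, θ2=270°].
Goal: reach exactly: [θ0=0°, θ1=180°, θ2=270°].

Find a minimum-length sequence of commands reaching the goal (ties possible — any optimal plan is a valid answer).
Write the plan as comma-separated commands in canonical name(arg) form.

initial: [θ0=90°, θ1=180°, θ2=270°]
1. rotate(0, 90) → [θ0=180°, θ1=180°, θ2=270°]
2. rotate(0, 180) → [θ0=0°, θ1=180°, θ2=270°]
shorter routes all fall short; 2 is best.

rotate(0, 90), rotate(0, 180)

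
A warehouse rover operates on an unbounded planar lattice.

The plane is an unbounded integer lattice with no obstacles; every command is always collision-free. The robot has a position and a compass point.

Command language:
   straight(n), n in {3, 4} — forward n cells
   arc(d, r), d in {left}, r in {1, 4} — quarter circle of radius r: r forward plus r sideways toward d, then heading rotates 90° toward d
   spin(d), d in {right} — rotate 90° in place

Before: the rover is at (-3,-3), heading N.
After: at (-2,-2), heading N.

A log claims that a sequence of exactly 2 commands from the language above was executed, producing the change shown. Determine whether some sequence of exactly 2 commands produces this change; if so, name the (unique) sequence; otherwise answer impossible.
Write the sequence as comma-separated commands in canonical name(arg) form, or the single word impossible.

spin(right), arc(left, 1)

key: running arc(left, 1) before spin(right) would end elsewhere — order is forced
from: at (-3,-3), heading N
t=1 spin(right) ⇒ at (-3,-3), heading E
t=2 arc(left, 1) ⇒ at (-2,-2), heading N
uniquely the one of 25 2-step routes that fits.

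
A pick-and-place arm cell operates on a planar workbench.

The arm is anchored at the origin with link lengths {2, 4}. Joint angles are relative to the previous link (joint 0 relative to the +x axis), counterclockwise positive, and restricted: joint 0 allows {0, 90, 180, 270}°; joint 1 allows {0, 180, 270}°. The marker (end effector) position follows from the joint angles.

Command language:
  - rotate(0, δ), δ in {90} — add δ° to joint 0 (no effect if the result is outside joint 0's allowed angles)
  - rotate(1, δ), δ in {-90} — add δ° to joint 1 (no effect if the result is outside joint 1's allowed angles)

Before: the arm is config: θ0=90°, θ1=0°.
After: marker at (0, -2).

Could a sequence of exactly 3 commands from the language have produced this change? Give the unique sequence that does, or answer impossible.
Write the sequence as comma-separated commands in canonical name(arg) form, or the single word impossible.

initial: config: θ0=90°, θ1=0°
1. rotate(1, -90) → config: θ0=90°, θ1=270°
2. rotate(1, -90) → config: θ0=90°, θ1=180°
3. rotate(1, -90) → config: θ0=90°, θ1=180°
uniquely the one of 8 3-step routes that fits.

rotate(1, -90), rotate(1, -90), rotate(1, -90)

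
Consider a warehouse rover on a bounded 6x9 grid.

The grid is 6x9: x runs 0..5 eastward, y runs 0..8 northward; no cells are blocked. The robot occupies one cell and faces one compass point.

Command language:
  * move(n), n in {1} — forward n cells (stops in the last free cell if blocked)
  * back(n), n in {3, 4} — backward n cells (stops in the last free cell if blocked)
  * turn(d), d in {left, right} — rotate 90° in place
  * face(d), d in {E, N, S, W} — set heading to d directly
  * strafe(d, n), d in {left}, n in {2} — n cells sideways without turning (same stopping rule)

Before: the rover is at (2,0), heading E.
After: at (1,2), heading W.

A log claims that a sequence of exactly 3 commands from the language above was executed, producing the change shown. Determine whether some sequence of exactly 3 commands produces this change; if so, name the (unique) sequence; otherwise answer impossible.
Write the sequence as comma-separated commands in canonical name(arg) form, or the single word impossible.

strafe(left, 2), face(W), move(1)

key: position moved to (1,2) AND the heading swung to W — translation plus rotation needed
start: at (2,0), heading E
1. strafe(left, 2) → at (2,2), heading E
2. face(W) → at (2,2), heading W
3. move(1) → at (1,2), heading W
no rival 3-sequence matches.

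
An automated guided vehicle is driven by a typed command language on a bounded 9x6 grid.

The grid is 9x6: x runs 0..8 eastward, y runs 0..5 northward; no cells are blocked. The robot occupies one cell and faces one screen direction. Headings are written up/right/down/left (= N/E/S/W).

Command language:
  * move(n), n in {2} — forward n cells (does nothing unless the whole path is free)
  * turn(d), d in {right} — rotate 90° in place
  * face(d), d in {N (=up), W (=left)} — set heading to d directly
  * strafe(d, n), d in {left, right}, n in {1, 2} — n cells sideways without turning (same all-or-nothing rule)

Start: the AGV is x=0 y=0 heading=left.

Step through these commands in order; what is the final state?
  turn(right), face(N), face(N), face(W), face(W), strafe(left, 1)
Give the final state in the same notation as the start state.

begin: x=0 y=0 heading=left
1. turn(right) → x=0 y=0 heading=up
2. face(N) → x=0 y=0 heading=up
3. face(N) → x=0 y=0 heading=up
4. face(W) → x=0 y=0 heading=left
5. face(W) → x=0 y=0 heading=left
6. strafe(left, 1) → x=0 y=0 heading=left

x=0 y=0 heading=left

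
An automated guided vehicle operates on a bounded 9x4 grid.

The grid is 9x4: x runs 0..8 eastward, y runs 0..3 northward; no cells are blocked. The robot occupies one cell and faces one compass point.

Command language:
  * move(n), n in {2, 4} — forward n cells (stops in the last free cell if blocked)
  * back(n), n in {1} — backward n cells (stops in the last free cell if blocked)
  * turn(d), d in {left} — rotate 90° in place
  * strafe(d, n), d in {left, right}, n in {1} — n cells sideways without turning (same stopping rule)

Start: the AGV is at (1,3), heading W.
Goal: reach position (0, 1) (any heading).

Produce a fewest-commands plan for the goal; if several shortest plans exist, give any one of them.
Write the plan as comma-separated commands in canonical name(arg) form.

move(2), turn(left), move(2)

from: at (1,3), heading W
t=1 move(2) ⇒ at (0,3), heading W
t=2 turn(left) ⇒ at (0,3), heading S
t=3 move(2) ⇒ at (0,1), heading S
nothing shorter than 3 reaches the goal.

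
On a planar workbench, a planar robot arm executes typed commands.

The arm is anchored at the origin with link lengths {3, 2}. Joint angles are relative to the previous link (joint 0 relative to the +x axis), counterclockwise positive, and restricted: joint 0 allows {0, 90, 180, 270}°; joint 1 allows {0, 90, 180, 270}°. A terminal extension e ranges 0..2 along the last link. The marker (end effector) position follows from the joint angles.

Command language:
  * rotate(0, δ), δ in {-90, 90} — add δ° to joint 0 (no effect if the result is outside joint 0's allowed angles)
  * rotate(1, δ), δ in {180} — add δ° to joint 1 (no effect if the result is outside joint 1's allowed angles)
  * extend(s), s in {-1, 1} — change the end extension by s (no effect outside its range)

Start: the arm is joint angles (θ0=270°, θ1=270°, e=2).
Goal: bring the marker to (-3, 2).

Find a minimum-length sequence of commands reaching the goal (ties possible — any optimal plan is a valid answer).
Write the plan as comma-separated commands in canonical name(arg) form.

extend(-1), extend(-1), rotate(0, -90)

t0: joint angles (θ0=270°, θ1=270°, e=2)
1. extend(-1) → joint angles (θ0=270°, θ1=270°, e=1)
2. extend(-1) → joint angles (θ0=270°, θ1=270°, e=0)
3. rotate(0, -90) → joint angles (θ0=180°, θ1=270°, e=0)
no 2-step plan works, so 3 is optimal.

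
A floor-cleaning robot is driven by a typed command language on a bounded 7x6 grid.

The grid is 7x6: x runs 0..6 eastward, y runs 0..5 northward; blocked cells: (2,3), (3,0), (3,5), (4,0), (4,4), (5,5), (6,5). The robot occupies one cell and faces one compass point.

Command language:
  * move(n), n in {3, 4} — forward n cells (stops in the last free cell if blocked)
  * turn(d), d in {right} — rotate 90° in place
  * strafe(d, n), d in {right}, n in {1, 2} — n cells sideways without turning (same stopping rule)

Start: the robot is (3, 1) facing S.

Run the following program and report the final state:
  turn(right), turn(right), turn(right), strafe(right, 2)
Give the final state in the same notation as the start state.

(3, 1) facing E

initial: (3, 1) facing S
[1] after turn(right): (3, 1) facing W
[2] after turn(right): (3, 1) facing N
[3] after turn(right): (3, 1) facing E
[4] after strafe(right, 2): (3, 1) facing E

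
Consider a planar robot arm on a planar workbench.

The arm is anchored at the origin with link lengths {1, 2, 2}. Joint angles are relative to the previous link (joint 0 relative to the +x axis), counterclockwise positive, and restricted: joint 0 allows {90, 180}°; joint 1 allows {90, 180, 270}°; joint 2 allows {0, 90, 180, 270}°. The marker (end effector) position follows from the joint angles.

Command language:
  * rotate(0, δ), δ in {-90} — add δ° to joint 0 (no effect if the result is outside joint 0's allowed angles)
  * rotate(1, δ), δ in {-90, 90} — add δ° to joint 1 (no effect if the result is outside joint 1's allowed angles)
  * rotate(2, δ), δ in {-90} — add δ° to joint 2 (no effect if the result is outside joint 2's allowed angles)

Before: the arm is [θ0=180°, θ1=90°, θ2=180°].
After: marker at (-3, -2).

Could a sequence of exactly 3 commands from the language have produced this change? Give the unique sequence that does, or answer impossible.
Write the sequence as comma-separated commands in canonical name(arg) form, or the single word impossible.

rotate(2, -90), rotate(2, -90), rotate(2, -90)

start: [θ0=180°, θ1=90°, θ2=180°]
1. rotate(2, -90) → [θ0=180°, θ1=90°, θ2=90°]
2. rotate(2, -90) → [θ0=180°, θ1=90°, θ2=0°]
3. rotate(2, -90) → [θ0=180°, θ1=90°, θ2=270°]
all 64 alternatives checked — unique.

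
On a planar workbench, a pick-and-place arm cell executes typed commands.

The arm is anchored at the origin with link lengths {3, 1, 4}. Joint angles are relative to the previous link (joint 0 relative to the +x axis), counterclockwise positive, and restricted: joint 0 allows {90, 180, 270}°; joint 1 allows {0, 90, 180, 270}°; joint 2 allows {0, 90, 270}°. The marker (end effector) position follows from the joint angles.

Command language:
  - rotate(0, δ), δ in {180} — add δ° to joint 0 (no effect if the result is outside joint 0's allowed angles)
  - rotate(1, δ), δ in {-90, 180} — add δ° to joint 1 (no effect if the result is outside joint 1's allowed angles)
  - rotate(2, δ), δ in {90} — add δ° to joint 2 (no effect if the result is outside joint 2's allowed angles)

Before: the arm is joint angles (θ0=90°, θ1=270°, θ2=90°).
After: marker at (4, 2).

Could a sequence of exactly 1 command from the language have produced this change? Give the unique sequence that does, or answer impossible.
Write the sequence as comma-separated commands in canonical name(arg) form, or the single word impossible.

rotate(1, -90)

initial: joint angles (θ0=90°, θ1=270°, θ2=90°)
[1] after rotate(1, -90): joint angles (θ0=90°, θ1=180°, θ2=90°)
all 4 alternatives checked — unique.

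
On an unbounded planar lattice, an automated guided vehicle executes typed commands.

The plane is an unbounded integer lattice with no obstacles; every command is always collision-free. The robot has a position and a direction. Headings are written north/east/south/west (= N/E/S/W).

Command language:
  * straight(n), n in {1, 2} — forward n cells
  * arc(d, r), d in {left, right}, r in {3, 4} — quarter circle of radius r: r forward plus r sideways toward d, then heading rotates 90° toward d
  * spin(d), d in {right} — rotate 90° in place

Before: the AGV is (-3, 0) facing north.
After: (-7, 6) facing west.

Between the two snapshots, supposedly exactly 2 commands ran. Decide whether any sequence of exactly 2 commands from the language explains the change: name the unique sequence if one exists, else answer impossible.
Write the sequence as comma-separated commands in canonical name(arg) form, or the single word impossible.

key: running arc(left, 4) before straight(2) would end elsewhere — order is forced
initial: (-3, 0) facing north
[1] after straight(2): (-3, 2) facing north
[2] after arc(left, 4): (-7, 6) facing west
uniquely the one of 49 2-step routes that fits.

straight(2), arc(left, 4)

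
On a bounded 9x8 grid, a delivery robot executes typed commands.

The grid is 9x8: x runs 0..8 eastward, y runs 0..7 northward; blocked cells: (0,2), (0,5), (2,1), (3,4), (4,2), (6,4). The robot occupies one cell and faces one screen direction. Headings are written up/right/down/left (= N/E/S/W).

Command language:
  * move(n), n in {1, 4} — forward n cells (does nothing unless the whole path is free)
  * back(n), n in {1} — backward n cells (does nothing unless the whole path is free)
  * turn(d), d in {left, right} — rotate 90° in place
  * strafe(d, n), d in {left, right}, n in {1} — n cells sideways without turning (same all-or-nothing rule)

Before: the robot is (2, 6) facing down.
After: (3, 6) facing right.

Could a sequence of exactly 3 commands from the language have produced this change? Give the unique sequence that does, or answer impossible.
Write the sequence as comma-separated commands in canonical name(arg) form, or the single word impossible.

strafe(left, 1), move(4), turn(left)

key: cell and facing (now E) both changed — the 3 commands mix motion and turning
start: (2, 6) facing down
t=1 strafe(left, 1) ⇒ (3, 6) facing down
t=2 move(4) ⇒ (3, 6) facing down
t=3 turn(left) ⇒ (3, 6) facing right
no rival 3-sequence matches.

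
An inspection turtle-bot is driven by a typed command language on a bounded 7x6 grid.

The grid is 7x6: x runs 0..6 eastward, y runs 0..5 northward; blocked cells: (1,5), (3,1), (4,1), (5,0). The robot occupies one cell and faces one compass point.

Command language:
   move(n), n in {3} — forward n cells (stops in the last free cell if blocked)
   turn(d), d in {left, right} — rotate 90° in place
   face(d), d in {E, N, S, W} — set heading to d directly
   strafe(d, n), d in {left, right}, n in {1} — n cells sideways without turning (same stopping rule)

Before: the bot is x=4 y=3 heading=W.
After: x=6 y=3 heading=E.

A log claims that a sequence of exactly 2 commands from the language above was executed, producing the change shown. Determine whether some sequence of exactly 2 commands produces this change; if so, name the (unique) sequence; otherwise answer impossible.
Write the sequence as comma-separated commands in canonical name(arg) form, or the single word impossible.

face(E), move(3)

key: order matters: swapping face(E) and move(3) lands elsewhere
t0: x=4 y=3 heading=W
step 1 (face(E)): x=4 y=3 heading=E
step 2 (move(3)): x=6 y=3 heading=E
all 81 alternatives checked — unique.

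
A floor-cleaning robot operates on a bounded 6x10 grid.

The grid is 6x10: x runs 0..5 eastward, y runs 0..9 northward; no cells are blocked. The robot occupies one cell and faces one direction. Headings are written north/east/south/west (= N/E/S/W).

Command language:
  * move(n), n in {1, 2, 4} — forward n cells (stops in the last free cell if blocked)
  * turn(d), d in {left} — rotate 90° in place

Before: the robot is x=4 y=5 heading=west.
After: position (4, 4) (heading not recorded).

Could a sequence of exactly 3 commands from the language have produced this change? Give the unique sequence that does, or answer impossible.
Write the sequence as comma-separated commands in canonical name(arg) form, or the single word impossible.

t0: x=4 y=5 heading=west
t=1 turn(left) ⇒ x=4 y=5 heading=south
t=2 move(1) ⇒ x=4 y=4 heading=south
t=3 turn(left) ⇒ x=4 y=4 heading=east
uniquely the one of 64 3-step routes that fits.

turn(left), move(1), turn(left)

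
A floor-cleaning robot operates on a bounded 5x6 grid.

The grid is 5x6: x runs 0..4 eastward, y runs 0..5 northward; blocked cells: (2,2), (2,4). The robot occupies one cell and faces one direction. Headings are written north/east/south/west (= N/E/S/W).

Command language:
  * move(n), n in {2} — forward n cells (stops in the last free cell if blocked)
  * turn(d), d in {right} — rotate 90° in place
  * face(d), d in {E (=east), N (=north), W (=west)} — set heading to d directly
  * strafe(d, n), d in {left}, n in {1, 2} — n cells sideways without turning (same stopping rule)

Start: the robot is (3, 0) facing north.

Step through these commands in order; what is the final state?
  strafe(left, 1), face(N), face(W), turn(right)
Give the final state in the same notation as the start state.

begin: (3, 0) facing north
[1] after strafe(left, 1): (2, 0) facing north
[2] after face(N): (2, 0) facing north
[3] after face(W): (2, 0) facing west
[4] after turn(right): (2, 0) facing north

(2, 0) facing north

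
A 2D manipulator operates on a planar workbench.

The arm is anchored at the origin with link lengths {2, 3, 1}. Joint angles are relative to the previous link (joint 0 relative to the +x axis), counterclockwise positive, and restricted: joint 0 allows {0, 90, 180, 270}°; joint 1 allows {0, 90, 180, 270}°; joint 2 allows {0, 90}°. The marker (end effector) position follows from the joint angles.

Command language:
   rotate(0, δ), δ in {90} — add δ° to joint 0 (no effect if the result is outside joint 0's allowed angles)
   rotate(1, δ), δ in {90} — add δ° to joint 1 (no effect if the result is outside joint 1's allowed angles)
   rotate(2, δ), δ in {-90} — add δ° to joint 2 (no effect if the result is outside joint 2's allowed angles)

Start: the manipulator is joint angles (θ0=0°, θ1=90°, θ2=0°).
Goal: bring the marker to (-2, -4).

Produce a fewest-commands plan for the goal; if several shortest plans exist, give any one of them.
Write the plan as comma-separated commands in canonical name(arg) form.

start: joint angles (θ0=0°, θ1=90°, θ2=0°)
1. rotate(0, 90) → joint angles (θ0=90°, θ1=90°, θ2=0°)
2. rotate(0, 90) → joint angles (θ0=180°, θ1=90°, θ2=0°)
nothing shorter than 2 reaches the goal.

rotate(0, 90), rotate(0, 90)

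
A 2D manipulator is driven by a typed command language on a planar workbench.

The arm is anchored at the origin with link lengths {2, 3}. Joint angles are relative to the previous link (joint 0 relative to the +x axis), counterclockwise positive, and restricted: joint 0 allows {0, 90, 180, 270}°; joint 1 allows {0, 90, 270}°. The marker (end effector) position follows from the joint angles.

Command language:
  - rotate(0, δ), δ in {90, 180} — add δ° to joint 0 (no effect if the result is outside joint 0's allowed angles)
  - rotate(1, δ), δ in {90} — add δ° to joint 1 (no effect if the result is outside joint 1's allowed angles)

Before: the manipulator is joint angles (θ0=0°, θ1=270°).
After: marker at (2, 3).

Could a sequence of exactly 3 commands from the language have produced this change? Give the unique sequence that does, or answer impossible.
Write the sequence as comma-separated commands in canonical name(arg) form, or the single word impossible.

from: joint angles (θ0=0°, θ1=270°)
step 1 (rotate(1, 90)): joint angles (θ0=0°, θ1=0°)
step 2 (rotate(1, 90)): joint angles (θ0=0°, θ1=90°)
step 3 (rotate(1, 90)): joint angles (θ0=0°, θ1=90°)
no other 3-command option fits: unique.

rotate(1, 90), rotate(1, 90), rotate(1, 90)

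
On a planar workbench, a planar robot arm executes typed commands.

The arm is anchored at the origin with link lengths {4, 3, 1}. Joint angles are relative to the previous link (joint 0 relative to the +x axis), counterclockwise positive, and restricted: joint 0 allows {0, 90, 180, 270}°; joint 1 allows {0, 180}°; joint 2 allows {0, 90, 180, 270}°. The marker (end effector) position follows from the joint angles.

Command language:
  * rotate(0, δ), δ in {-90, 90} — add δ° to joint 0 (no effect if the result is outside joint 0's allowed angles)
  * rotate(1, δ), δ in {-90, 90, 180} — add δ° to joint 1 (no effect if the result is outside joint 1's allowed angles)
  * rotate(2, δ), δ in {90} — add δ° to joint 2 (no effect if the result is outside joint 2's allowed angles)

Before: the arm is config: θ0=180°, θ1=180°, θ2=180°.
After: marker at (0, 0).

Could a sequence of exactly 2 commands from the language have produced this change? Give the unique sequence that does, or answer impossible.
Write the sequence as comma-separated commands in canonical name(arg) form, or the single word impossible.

rotate(2, 90), rotate(2, 90)

start: config: θ0=180°, θ1=180°, θ2=180°
step 1 (rotate(2, 90)): config: θ0=180°, θ1=180°, θ2=270°
step 2 (rotate(2, 90)): config: θ0=180°, θ1=180°, θ2=0°
no other 2-command option fits: unique.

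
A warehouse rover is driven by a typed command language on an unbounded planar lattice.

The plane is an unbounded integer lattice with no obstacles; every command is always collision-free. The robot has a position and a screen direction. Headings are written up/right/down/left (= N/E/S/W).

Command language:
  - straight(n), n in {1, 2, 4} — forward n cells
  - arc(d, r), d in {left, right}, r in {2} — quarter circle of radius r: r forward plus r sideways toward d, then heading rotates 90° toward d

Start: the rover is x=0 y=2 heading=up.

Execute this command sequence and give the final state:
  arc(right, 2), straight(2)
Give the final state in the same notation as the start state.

x=4 y=4 heading=right

from: x=0 y=2 heading=up
1. arc(right, 2) → x=2 y=4 heading=right
2. straight(2) → x=4 y=4 heading=right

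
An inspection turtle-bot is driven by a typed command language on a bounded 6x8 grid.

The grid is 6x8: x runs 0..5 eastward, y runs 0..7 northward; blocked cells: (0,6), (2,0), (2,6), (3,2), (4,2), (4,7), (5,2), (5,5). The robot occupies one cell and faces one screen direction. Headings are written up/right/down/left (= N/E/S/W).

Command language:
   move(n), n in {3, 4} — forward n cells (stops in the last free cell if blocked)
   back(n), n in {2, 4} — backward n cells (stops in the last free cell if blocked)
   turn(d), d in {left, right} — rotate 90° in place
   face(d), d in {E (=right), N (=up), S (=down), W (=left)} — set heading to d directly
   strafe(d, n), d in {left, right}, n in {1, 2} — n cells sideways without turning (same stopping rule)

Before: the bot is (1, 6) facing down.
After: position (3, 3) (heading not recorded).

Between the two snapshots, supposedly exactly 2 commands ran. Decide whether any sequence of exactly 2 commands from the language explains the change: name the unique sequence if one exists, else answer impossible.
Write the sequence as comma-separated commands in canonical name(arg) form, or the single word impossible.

key: running strafe(left, 2) before move(3) would end elsewhere — order is forced
begin: (1, 6) facing down
[1] after move(3): (1, 3) facing down
[2] after strafe(left, 2): (3, 3) facing down
no other 2-command option fits: unique.

move(3), strafe(left, 2)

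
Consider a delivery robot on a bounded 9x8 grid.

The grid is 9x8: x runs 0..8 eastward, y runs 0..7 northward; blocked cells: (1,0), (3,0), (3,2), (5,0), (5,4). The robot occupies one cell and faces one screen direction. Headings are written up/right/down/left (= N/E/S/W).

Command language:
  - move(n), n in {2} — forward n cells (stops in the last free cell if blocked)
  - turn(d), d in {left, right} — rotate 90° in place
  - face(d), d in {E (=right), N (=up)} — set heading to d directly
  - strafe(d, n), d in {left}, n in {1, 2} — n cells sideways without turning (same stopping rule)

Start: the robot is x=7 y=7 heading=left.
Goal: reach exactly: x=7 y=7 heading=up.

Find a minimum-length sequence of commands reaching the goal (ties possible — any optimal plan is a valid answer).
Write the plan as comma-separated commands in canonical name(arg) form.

initial: x=7 y=7 heading=left
[1] after turn(right): x=7 y=7 heading=up
nothing shorter than 1 reaches the goal.

turn(right)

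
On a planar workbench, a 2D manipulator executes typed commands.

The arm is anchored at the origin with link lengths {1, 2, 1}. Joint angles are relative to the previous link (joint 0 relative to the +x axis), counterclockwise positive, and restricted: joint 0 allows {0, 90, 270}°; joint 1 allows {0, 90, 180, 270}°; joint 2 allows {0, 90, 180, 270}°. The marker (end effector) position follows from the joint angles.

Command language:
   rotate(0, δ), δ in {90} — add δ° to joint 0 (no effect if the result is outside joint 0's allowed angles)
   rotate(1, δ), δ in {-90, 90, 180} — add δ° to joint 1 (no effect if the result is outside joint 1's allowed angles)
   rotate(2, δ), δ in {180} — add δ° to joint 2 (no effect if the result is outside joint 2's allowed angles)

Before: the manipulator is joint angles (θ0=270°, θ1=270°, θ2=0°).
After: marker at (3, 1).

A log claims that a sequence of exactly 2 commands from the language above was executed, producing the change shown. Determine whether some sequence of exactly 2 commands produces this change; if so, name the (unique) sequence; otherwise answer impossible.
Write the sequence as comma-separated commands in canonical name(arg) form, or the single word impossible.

initial: joint angles (θ0=270°, θ1=270°, θ2=0°)
1. rotate(0, 90) → joint angles (θ0=0°, θ1=270°, θ2=0°)
2. rotate(0, 90) → joint angles (θ0=90°, θ1=270°, θ2=0°)
uniquely the one of 25 2-step routes that fits.

rotate(0, 90), rotate(0, 90)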